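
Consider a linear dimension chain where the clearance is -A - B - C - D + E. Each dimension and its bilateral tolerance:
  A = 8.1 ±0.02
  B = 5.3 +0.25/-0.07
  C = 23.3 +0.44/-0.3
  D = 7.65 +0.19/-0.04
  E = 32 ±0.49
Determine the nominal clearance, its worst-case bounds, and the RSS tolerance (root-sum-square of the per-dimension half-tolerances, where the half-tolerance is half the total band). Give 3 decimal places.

nominal=-12.350 wc=[-13.740,-11.430] rss=0.645

Stack each dimension's contribution:
  -A: nom -8.100 → Σnom=-8.100; wc +0.020/-0.020 → slack +0.020/-0.020; half-tol=0.020, Σhalf²=0.000400
  -B: nom -5.300 → Σnom=-13.400; wc +0.070/-0.250 → slack +0.090/-0.270; half-tol=0.160, Σhalf²=0.026000
  -C: nom -23.300 → Σnom=-36.700; wc +0.300/-0.440 → slack +0.390/-0.710; half-tol=0.370, Σhalf²=0.162900
  -D: nom -7.650 → Σnom=-44.350; wc +0.040/-0.190 → slack +0.430/-0.900; half-tol=0.115, Σhalf²=0.176125
  +E: nom +32.000 → Σnom=-12.350; wc +0.490/-0.490 → slack +0.920/-1.390; half-tol=0.490, Σhalf²=0.416225
Nominal = -12.350. Worst-case = [-12.350 - 1.390, -12.350 + 0.920] = [-13.740, -11.430]. RSS = √0.416225 = 0.645.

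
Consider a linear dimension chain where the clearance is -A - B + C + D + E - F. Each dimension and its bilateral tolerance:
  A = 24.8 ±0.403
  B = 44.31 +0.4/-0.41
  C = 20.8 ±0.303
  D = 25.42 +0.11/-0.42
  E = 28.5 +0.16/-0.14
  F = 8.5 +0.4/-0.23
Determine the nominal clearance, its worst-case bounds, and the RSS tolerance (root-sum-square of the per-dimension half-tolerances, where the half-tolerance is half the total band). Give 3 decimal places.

Stack each dimension's contribution:
  -A: nom -24.800 → Σnom=-24.800; wc +0.403/-0.403 → slack +0.403/-0.403; half-tol=0.403, Σhalf²=0.162409
  -B: nom -44.310 → Σnom=-69.110; wc +0.410/-0.400 → slack +0.813/-0.803; half-tol=0.405, Σhalf²=0.326434
  +C: nom +20.800 → Σnom=-48.310; wc +0.303/-0.303 → slack +1.116/-1.106; half-tol=0.303, Σhalf²=0.418243
  +D: nom +25.420 → Σnom=-22.890; wc +0.110/-0.420 → slack +1.226/-1.526; half-tol=0.265, Σhalf²=0.488468
  +E: nom +28.500 → Σnom=5.610; wc +0.160/-0.140 → slack +1.386/-1.666; half-tol=0.150, Σhalf²=0.510968
  -F: nom -8.500 → Σnom=-2.890; wc +0.230/-0.400 → slack +1.616/-2.066; half-tol=0.315, Σhalf²=0.610193
Nominal = -2.890. Worst-case = [-2.890 - 2.066, -2.890 + 1.616] = [-4.956, -1.274]. RSS = √0.610193 = 0.781.

nominal=-2.890 wc=[-4.956,-1.274] rss=0.781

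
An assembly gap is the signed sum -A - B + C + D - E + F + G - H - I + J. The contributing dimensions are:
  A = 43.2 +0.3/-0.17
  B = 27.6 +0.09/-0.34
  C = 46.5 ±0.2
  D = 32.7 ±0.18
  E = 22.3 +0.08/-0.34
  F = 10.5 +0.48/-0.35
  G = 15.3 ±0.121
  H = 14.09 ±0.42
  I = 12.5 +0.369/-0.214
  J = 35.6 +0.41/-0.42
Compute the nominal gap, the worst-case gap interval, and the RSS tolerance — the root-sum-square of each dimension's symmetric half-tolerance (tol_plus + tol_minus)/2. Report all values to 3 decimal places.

Stack each dimension's contribution:
  -A: nom -43.200 → Σnom=-43.200; wc +0.170/-0.300 → slack +0.170/-0.300; half-tol=0.235, Σhalf²=0.055225
  -B: nom -27.600 → Σnom=-70.800; wc +0.340/-0.090 → slack +0.510/-0.390; half-tol=0.215, Σhalf²=0.101450
  +C: nom +46.500 → Σnom=-24.300; wc +0.200/-0.200 → slack +0.710/-0.590; half-tol=0.200, Σhalf²=0.141450
  +D: nom +32.700 → Σnom=8.400; wc +0.180/-0.180 → slack +0.890/-0.770; half-tol=0.180, Σhalf²=0.173850
  -E: nom -22.300 → Σnom=-13.900; wc +0.340/-0.080 → slack +1.230/-0.850; half-tol=0.210, Σhalf²=0.217950
  +F: nom +10.500 → Σnom=-3.400; wc +0.480/-0.350 → slack +1.710/-1.200; half-tol=0.415, Σhalf²=0.390175
  +G: nom +15.300 → Σnom=11.900; wc +0.121/-0.121 → slack +1.831/-1.321; half-tol=0.121, Σhalf²=0.404816
  -H: nom -14.090 → Σnom=-2.190; wc +0.420/-0.420 → slack +2.251/-1.741; half-tol=0.420, Σhalf²=0.581216
  -I: nom -12.500 → Σnom=-14.690; wc +0.214/-0.369 → slack +2.465/-2.110; half-tol=0.291, Σhalf²=0.666188
  +J: nom +35.600 → Σnom=20.910; wc +0.410/-0.420 → slack +2.875/-2.530; half-tol=0.415, Σhalf²=0.838413
Nominal = 20.910. Worst-case = [20.910 - 2.530, 20.910 + 2.875] = [18.380, 23.785]. RSS = √0.838413 = 0.916.

nominal=20.910 wc=[18.380,23.785] rss=0.916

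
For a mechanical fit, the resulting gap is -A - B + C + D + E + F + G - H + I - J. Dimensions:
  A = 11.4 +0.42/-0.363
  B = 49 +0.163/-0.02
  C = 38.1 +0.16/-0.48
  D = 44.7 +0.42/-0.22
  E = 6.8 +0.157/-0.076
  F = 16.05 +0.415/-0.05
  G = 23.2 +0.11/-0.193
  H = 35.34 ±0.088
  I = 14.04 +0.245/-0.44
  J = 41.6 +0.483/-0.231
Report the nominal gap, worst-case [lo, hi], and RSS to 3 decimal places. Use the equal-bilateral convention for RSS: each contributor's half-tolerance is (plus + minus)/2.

nominal=5.550 wc=[2.937,7.759] rss=0.842

Stack each dimension's contribution:
  -A: nom -11.400 → Σnom=-11.400; wc +0.363/-0.420 → slack +0.363/-0.420; half-tol=0.391, Σhalf²=0.153272
  -B: nom -49.000 → Σnom=-60.400; wc +0.020/-0.163 → slack +0.383/-0.583; half-tol=0.091, Σhalf²=0.161644
  +C: nom +38.100 → Σnom=-22.300; wc +0.160/-0.480 → slack +0.543/-1.063; half-tol=0.320, Σhalf²=0.264044
  +D: nom +44.700 → Σnom=22.400; wc +0.420/-0.220 → slack +0.963/-1.283; half-tol=0.320, Σhalf²=0.366444
  +E: nom +6.800 → Σnom=29.200; wc +0.157/-0.076 → slack +1.120/-1.359; half-tol=0.116, Σhalf²=0.380017
  +F: nom +16.050 → Σnom=45.250; wc +0.415/-0.050 → slack +1.535/-1.409; half-tol=0.232, Σhalf²=0.434073
  +G: nom +23.200 → Σnom=68.450; wc +0.110/-0.193 → slack +1.645/-1.602; half-tol=0.151, Σhalf²=0.457025
  -H: nom -35.340 → Σnom=33.110; wc +0.088/-0.088 → slack +1.733/-1.690; half-tol=0.088, Σhalf²=0.464769
  +I: nom +14.040 → Σnom=47.150; wc +0.245/-0.440 → slack +1.978/-2.130; half-tol=0.343, Σhalf²=0.582075
  -J: nom -41.600 → Σnom=5.550; wc +0.231/-0.483 → slack +2.209/-2.613; half-tol=0.357, Σhalf²=0.709524
Nominal = 5.550. Worst-case = [5.550 - 2.613, 5.550 + 2.209] = [2.937, 7.759]. RSS = √0.709524 = 0.842.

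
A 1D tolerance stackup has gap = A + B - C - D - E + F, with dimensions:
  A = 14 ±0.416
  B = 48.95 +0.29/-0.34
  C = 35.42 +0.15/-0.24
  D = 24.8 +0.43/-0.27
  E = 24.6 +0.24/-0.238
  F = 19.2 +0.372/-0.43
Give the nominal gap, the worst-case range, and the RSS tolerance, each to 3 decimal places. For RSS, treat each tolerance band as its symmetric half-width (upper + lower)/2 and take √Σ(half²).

Stack each dimension's contribution:
  +A: nom +14.000 → Σnom=14.000; wc +0.416/-0.416 → slack +0.416/-0.416; half-tol=0.416, Σhalf²=0.173056
  +B: nom +48.950 → Σnom=62.950; wc +0.290/-0.340 → slack +0.706/-0.756; half-tol=0.315, Σhalf²=0.272281
  -C: nom -35.420 → Σnom=27.530; wc +0.240/-0.150 → slack +0.946/-0.906; half-tol=0.195, Σhalf²=0.310306
  -D: nom -24.800 → Σnom=2.730; wc +0.270/-0.430 → slack +1.216/-1.336; half-tol=0.350, Σhalf²=0.432806
  -E: nom -24.600 → Σnom=-21.870; wc +0.238/-0.240 → slack +1.454/-1.576; half-tol=0.239, Σhalf²=0.489927
  +F: nom +19.200 → Σnom=-2.670; wc +0.372/-0.430 → slack +1.826/-2.006; half-tol=0.401, Σhalf²=0.650728
Nominal = -2.670. Worst-case = [-2.670 - 2.006, -2.670 + 1.826] = [-4.676, -0.844]. RSS = √0.650728 = 0.807.

nominal=-2.670 wc=[-4.676,-0.844] rss=0.807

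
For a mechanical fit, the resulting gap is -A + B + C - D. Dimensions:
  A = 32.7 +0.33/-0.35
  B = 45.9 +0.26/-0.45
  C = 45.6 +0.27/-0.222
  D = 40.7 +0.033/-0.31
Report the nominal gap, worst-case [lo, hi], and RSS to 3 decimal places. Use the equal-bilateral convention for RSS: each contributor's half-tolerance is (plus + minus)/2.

Stack each dimension's contribution:
  -A: nom -32.700 → Σnom=-32.700; wc +0.350/-0.330 → slack +0.350/-0.330; half-tol=0.340, Σhalf²=0.115600
  +B: nom +45.900 → Σnom=13.200; wc +0.260/-0.450 → slack +0.610/-0.780; half-tol=0.355, Σhalf²=0.241625
  +C: nom +45.600 → Σnom=58.800; wc +0.270/-0.222 → slack +0.880/-1.002; half-tol=0.246, Σhalf²=0.302141
  -D: nom -40.700 → Σnom=18.100; wc +0.310/-0.033 → slack +1.190/-1.035; half-tol=0.171, Σhalf²=0.331553
Nominal = 18.100. Worst-case = [18.100 - 1.035, 18.100 + 1.190] = [17.065, 19.290]. RSS = √0.331553 = 0.576.

nominal=18.100 wc=[17.065,19.290] rss=0.576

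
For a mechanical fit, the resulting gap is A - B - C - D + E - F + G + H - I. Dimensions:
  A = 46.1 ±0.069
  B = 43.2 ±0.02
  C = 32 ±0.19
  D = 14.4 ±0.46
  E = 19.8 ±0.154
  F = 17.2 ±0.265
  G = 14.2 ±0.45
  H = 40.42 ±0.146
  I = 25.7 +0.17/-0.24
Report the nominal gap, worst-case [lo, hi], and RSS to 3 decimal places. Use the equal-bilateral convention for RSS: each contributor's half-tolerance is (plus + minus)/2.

nominal=-11.980 wc=[-13.904,-9.986] rss=0.783

Stack each dimension's contribution:
  +A: nom +46.100 → Σnom=46.100; wc +0.069/-0.069 → slack +0.069/-0.069; half-tol=0.069, Σhalf²=0.004761
  -B: nom -43.200 → Σnom=2.900; wc +0.020/-0.020 → slack +0.089/-0.089; half-tol=0.020, Σhalf²=0.005161
  -C: nom -32.000 → Σnom=-29.100; wc +0.190/-0.190 → slack +0.279/-0.279; half-tol=0.190, Σhalf²=0.041261
  -D: nom -14.400 → Σnom=-43.500; wc +0.460/-0.460 → slack +0.739/-0.739; half-tol=0.460, Σhalf²=0.252861
  +E: nom +19.800 → Σnom=-23.700; wc +0.154/-0.154 → slack +0.893/-0.893; half-tol=0.154, Σhalf²=0.276577
  -F: nom -17.200 → Σnom=-40.900; wc +0.265/-0.265 → slack +1.158/-1.158; half-tol=0.265, Σhalf²=0.346802
  +G: nom +14.200 → Σnom=-26.700; wc +0.450/-0.450 → slack +1.608/-1.608; half-tol=0.450, Σhalf²=0.549302
  +H: nom +40.420 → Σnom=13.720; wc +0.146/-0.146 → slack +1.754/-1.754; half-tol=0.146, Σhalf²=0.570618
  -I: nom -25.700 → Σnom=-11.980; wc +0.240/-0.170 → slack +1.994/-1.924; half-tol=0.205, Σhalf²=0.612643
Nominal = -11.980. Worst-case = [-11.980 - 1.924, -11.980 + 1.994] = [-13.904, -9.986]. RSS = √0.612643 = 0.783.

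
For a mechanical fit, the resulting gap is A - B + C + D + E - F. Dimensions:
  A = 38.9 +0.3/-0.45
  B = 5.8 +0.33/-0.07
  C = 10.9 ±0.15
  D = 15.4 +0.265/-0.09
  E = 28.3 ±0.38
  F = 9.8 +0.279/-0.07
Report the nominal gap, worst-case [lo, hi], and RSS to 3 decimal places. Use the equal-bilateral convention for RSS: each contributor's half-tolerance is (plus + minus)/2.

Stack each dimension's contribution:
  +A: nom +38.900 → Σnom=38.900; wc +0.300/-0.450 → slack +0.300/-0.450; half-tol=0.375, Σhalf²=0.140625
  -B: nom -5.800 → Σnom=33.100; wc +0.070/-0.330 → slack +0.370/-0.780; half-tol=0.200, Σhalf²=0.180625
  +C: nom +10.900 → Σnom=44.000; wc +0.150/-0.150 → slack +0.520/-0.930; half-tol=0.150, Σhalf²=0.203125
  +D: nom +15.400 → Σnom=59.400; wc +0.265/-0.090 → slack +0.785/-1.020; half-tol=0.177, Σhalf²=0.234631
  +E: nom +28.300 → Σnom=87.700; wc +0.380/-0.380 → slack +1.165/-1.400; half-tol=0.380, Σhalf²=0.379031
  -F: nom -9.800 → Σnom=77.900; wc +0.070/-0.279 → slack +1.235/-1.679; half-tol=0.175, Σhalf²=0.409482
Nominal = 77.900. Worst-case = [77.900 - 1.679, 77.900 + 1.235] = [76.221, 79.135]. RSS = √0.409482 = 0.640.

nominal=77.900 wc=[76.221,79.135] rss=0.640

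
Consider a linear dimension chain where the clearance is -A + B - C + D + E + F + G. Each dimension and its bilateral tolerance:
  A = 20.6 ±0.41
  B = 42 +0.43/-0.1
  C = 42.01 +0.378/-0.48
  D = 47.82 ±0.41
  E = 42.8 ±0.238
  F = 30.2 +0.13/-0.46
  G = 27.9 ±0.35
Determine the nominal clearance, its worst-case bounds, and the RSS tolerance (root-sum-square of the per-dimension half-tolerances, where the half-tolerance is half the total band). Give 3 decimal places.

nominal=128.110 wc=[125.764,130.558] rss=0.926

Stack each dimension's contribution:
  -A: nom -20.600 → Σnom=-20.600; wc +0.410/-0.410 → slack +0.410/-0.410; half-tol=0.410, Σhalf²=0.168100
  +B: nom +42.000 → Σnom=21.400; wc +0.430/-0.100 → slack +0.840/-0.510; half-tol=0.265, Σhalf²=0.238325
  -C: nom -42.010 → Σnom=-20.610; wc +0.480/-0.378 → slack +1.320/-0.888; half-tol=0.429, Σhalf²=0.422366
  +D: nom +47.820 → Σnom=27.210; wc +0.410/-0.410 → slack +1.730/-1.298; half-tol=0.410, Σhalf²=0.590466
  +E: nom +42.800 → Σnom=70.010; wc +0.238/-0.238 → slack +1.968/-1.536; half-tol=0.238, Σhalf²=0.647110
  +F: nom +30.200 → Σnom=100.210; wc +0.130/-0.460 → slack +2.098/-1.996; half-tol=0.295, Σhalf²=0.734135
  +G: nom +27.900 → Σnom=128.110; wc +0.350/-0.350 → slack +2.448/-2.346; half-tol=0.350, Σhalf²=0.856635
Nominal = 128.110. Worst-case = [128.110 - 2.346, 128.110 + 2.448] = [125.764, 130.558]. RSS = √0.856635 = 0.926.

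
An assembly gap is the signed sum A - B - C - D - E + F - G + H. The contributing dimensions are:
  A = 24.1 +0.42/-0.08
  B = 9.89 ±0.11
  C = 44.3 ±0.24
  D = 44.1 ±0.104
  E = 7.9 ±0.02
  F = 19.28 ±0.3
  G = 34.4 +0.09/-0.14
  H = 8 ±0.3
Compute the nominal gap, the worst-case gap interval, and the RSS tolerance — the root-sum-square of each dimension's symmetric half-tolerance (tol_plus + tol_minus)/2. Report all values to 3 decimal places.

Stack each dimension's contribution:
  +A: nom +24.100 → Σnom=24.100; wc +0.420/-0.080 → slack +0.420/-0.080; half-tol=0.250, Σhalf²=0.062500
  -B: nom -9.890 → Σnom=14.210; wc +0.110/-0.110 → slack +0.530/-0.190; half-tol=0.110, Σhalf²=0.074600
  -C: nom -44.300 → Σnom=-30.090; wc +0.240/-0.240 → slack +0.770/-0.430; half-tol=0.240, Σhalf²=0.132200
  -D: nom -44.100 → Σnom=-74.190; wc +0.104/-0.104 → slack +0.874/-0.534; half-tol=0.104, Σhalf²=0.143016
  -E: nom -7.900 → Σnom=-82.090; wc +0.020/-0.020 → slack +0.894/-0.554; half-tol=0.020, Σhalf²=0.143416
  +F: nom +19.280 → Σnom=-62.810; wc +0.300/-0.300 → slack +1.194/-0.854; half-tol=0.300, Σhalf²=0.233416
  -G: nom -34.400 → Σnom=-97.210; wc +0.140/-0.090 → slack +1.334/-0.944; half-tol=0.115, Σhalf²=0.246641
  +H: nom +8.000 → Σnom=-89.210; wc +0.300/-0.300 → slack +1.634/-1.244; half-tol=0.300, Σhalf²=0.336641
Nominal = -89.210. Worst-case = [-89.210 - 1.244, -89.210 + 1.634] = [-90.454, -87.576]. RSS = √0.336641 = 0.580.

nominal=-89.210 wc=[-90.454,-87.576] rss=0.580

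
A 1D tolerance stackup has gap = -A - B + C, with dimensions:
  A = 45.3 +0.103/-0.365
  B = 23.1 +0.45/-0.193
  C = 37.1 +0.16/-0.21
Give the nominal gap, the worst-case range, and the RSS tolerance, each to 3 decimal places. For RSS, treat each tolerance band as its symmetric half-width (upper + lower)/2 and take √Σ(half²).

nominal=-31.300 wc=[-32.063,-30.582] rss=0.439

Stack each dimension's contribution:
  -A: nom -45.300 → Σnom=-45.300; wc +0.365/-0.103 → slack +0.365/-0.103; half-tol=0.234, Σhalf²=0.054756
  -B: nom -23.100 → Σnom=-68.400; wc +0.193/-0.450 → slack +0.558/-0.553; half-tol=0.322, Σhalf²=0.158118
  +C: nom +37.100 → Σnom=-31.300; wc +0.160/-0.210 → slack +0.718/-0.763; half-tol=0.185, Σhalf²=0.192343
Nominal = -31.300. Worst-case = [-31.300 - 0.763, -31.300 + 0.718] = [-32.063, -30.582]. RSS = √0.192343 = 0.439.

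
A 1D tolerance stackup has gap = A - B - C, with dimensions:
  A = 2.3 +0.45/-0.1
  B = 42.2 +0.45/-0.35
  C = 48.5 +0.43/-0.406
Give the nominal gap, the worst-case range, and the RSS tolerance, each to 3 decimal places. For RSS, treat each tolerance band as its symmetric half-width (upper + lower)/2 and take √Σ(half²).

nominal=-88.400 wc=[-89.380,-87.194] rss=0.641

Stack each dimension's contribution:
  +A: nom +2.300 → Σnom=2.300; wc +0.450/-0.100 → slack +0.450/-0.100; half-tol=0.275, Σhalf²=0.075625
  -B: nom -42.200 → Σnom=-39.900; wc +0.350/-0.450 → slack +0.800/-0.550; half-tol=0.400, Σhalf²=0.235625
  -C: nom -48.500 → Σnom=-88.400; wc +0.406/-0.430 → slack +1.206/-0.980; half-tol=0.418, Σhalf²=0.410349
Nominal = -88.400. Worst-case = [-88.400 - 0.980, -88.400 + 1.206] = [-89.380, -87.194]. RSS = √0.410349 = 0.641.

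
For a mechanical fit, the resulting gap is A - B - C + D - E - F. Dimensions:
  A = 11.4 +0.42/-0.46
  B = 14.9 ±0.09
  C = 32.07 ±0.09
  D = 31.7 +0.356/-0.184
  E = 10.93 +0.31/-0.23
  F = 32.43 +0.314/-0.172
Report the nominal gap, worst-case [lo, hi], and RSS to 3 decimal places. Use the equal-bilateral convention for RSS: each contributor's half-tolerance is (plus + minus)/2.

nominal=-47.230 wc=[-48.678,-45.872] rss=0.644

Stack each dimension's contribution:
  +A: nom +11.400 → Σnom=11.400; wc +0.420/-0.460 → slack +0.420/-0.460; half-tol=0.440, Σhalf²=0.193600
  -B: nom -14.900 → Σnom=-3.500; wc +0.090/-0.090 → slack +0.510/-0.550; half-tol=0.090, Σhalf²=0.201700
  -C: nom -32.070 → Σnom=-35.570; wc +0.090/-0.090 → slack +0.600/-0.640; half-tol=0.090, Σhalf²=0.209800
  +D: nom +31.700 → Σnom=-3.870; wc +0.356/-0.184 → slack +0.956/-0.824; half-tol=0.270, Σhalf²=0.282700
  -E: nom -10.930 → Σnom=-14.800; wc +0.230/-0.310 → slack +1.186/-1.134; half-tol=0.270, Σhalf²=0.355600
  -F: nom -32.430 → Σnom=-47.230; wc +0.172/-0.314 → slack +1.358/-1.448; half-tol=0.243, Σhalf²=0.414649
Nominal = -47.230. Worst-case = [-47.230 - 1.448, -47.230 + 1.358] = [-48.678, -45.872]. RSS = √0.414649 = 0.644.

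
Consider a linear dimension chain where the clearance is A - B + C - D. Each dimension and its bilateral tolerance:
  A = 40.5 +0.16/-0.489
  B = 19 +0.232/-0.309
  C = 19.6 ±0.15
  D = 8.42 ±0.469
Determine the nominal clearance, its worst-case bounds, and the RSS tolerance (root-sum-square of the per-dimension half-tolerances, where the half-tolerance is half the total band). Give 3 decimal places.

nominal=32.680 wc=[31.340,33.768] rss=0.649

Stack each dimension's contribution:
  +A: nom +40.500 → Σnom=40.500; wc +0.160/-0.489 → slack +0.160/-0.489; half-tol=0.325, Σhalf²=0.105300
  -B: nom -19.000 → Σnom=21.500; wc +0.309/-0.232 → slack +0.469/-0.721; half-tol=0.271, Σhalf²=0.178471
  +C: nom +19.600 → Σnom=41.100; wc +0.150/-0.150 → slack +0.619/-0.871; half-tol=0.150, Σhalf²=0.200971
  -D: nom -8.420 → Σnom=32.680; wc +0.469/-0.469 → slack +1.088/-1.340; half-tol=0.469, Σhalf²=0.420932
Nominal = 32.680. Worst-case = [32.680 - 1.340, 32.680 + 1.088] = [31.340, 33.768]. RSS = √0.420932 = 0.649.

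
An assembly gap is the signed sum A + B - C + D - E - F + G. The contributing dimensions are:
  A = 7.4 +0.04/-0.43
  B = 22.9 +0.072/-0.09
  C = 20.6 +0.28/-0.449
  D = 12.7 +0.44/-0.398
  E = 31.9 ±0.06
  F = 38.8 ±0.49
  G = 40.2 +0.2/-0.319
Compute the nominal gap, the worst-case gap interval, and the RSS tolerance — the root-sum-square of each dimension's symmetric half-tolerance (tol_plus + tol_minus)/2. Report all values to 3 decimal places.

Stack each dimension's contribution:
  +A: nom +7.400 → Σnom=7.400; wc +0.040/-0.430 → slack +0.040/-0.430; half-tol=0.235, Σhalf²=0.055225
  +B: nom +22.900 → Σnom=30.300; wc +0.072/-0.090 → slack +0.112/-0.520; half-tol=0.081, Σhalf²=0.061786
  -C: nom -20.600 → Σnom=9.700; wc +0.449/-0.280 → slack +0.561/-0.800; half-tol=0.365, Σhalf²=0.194646
  +D: nom +12.700 → Σnom=22.400; wc +0.440/-0.398 → slack +1.001/-1.198; half-tol=0.419, Σhalf²=0.370207
  -E: nom -31.900 → Σnom=-9.500; wc +0.060/-0.060 → slack +1.061/-1.258; half-tol=0.060, Σhalf²=0.373807
  -F: nom -38.800 → Σnom=-48.300; wc +0.490/-0.490 → slack +1.551/-1.748; half-tol=0.490, Σhalf²=0.613907
  +G: nom +40.200 → Σnom=-8.100; wc +0.200/-0.319 → slack +1.751/-2.067; half-tol=0.260, Σhalf²=0.681248
Nominal = -8.100. Worst-case = [-8.100 - 2.067, -8.100 + 1.751] = [-10.167, -6.349]. RSS = √0.681248 = 0.825.

nominal=-8.100 wc=[-10.167,-6.349] rss=0.825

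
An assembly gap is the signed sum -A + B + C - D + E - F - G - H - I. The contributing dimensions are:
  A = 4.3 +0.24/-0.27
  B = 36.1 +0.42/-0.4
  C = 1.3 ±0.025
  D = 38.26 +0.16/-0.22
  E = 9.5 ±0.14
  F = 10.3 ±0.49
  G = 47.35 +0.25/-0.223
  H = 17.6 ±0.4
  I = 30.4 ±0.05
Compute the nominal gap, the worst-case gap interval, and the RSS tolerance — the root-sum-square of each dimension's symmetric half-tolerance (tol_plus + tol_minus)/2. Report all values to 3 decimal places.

nominal=-101.310 wc=[-103.465,-99.072] rss=0.865

Stack each dimension's contribution:
  -A: nom -4.300 → Σnom=-4.300; wc +0.270/-0.240 → slack +0.270/-0.240; half-tol=0.255, Σhalf²=0.065025
  +B: nom +36.100 → Σnom=31.800; wc +0.420/-0.400 → slack +0.690/-0.640; half-tol=0.410, Σhalf²=0.233125
  +C: nom +1.300 → Σnom=33.100; wc +0.025/-0.025 → slack +0.715/-0.665; half-tol=0.025, Σhalf²=0.233750
  -D: nom -38.260 → Σnom=-5.160; wc +0.220/-0.160 → slack +0.935/-0.825; half-tol=0.190, Σhalf²=0.269850
  +E: nom +9.500 → Σnom=4.340; wc +0.140/-0.140 → slack +1.075/-0.965; half-tol=0.140, Σhalf²=0.289450
  -F: nom -10.300 → Σnom=-5.960; wc +0.490/-0.490 → slack +1.565/-1.455; half-tol=0.490, Σhalf²=0.529550
  -G: nom -47.350 → Σnom=-53.310; wc +0.223/-0.250 → slack +1.788/-1.705; half-tol=0.236, Σhalf²=0.585482
  -H: nom -17.600 → Σnom=-70.910; wc +0.400/-0.400 → slack +2.188/-2.105; half-tol=0.400, Σhalf²=0.745482
  -I: nom -30.400 → Σnom=-101.310; wc +0.050/-0.050 → slack +2.238/-2.155; half-tol=0.050, Σhalf²=0.747982
Nominal = -101.310. Worst-case = [-101.310 - 2.155, -101.310 + 2.238] = [-103.465, -99.072]. RSS = √0.747982 = 0.865.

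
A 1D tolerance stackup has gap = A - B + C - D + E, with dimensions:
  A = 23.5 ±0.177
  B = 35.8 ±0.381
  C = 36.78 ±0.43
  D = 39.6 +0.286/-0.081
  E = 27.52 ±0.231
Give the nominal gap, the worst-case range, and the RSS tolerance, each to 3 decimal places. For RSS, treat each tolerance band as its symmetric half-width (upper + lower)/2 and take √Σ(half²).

nominal=12.400 wc=[10.895,13.700] rss=0.670

Stack each dimension's contribution:
  +A: nom +23.500 → Σnom=23.500; wc +0.177/-0.177 → slack +0.177/-0.177; half-tol=0.177, Σhalf²=0.031329
  -B: nom -35.800 → Σnom=-12.300; wc +0.381/-0.381 → slack +0.558/-0.558; half-tol=0.381, Σhalf²=0.176490
  +C: nom +36.780 → Σnom=24.480; wc +0.430/-0.430 → slack +0.988/-0.988; half-tol=0.430, Σhalf²=0.361390
  -D: nom -39.600 → Σnom=-15.120; wc +0.081/-0.286 → slack +1.069/-1.274; half-tol=0.183, Σhalf²=0.395062
  +E: nom +27.520 → Σnom=12.400; wc +0.231/-0.231 → slack +1.300/-1.505; half-tol=0.231, Σhalf²=0.448423
Nominal = 12.400. Worst-case = [12.400 - 1.505, 12.400 + 1.300] = [10.895, 13.700]. RSS = √0.448423 = 0.670.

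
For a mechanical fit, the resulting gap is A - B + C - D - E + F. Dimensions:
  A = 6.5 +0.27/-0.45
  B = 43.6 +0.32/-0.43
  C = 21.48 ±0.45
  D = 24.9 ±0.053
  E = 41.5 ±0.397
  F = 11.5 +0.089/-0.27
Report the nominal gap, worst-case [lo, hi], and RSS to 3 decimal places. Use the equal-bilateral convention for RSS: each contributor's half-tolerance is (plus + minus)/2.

nominal=-70.520 wc=[-72.460,-68.831] rss=0.816

Stack each dimension's contribution:
  +A: nom +6.500 → Σnom=6.500; wc +0.270/-0.450 → slack +0.270/-0.450; half-tol=0.360, Σhalf²=0.129600
  -B: nom -43.600 → Σnom=-37.100; wc +0.430/-0.320 → slack +0.700/-0.770; half-tol=0.375, Σhalf²=0.270225
  +C: nom +21.480 → Σnom=-15.620; wc +0.450/-0.450 → slack +1.150/-1.220; half-tol=0.450, Σhalf²=0.472725
  -D: nom -24.900 → Σnom=-40.520; wc +0.053/-0.053 → slack +1.203/-1.273; half-tol=0.053, Σhalf²=0.475534
  -E: nom -41.500 → Σnom=-82.020; wc +0.397/-0.397 → slack +1.600/-1.670; half-tol=0.397, Σhalf²=0.633143
  +F: nom +11.500 → Σnom=-70.520; wc +0.089/-0.270 → slack +1.689/-1.940; half-tol=0.179, Σhalf²=0.665363
Nominal = -70.520. Worst-case = [-70.520 - 1.940, -70.520 + 1.689] = [-72.460, -68.831]. RSS = √0.665363 = 0.816.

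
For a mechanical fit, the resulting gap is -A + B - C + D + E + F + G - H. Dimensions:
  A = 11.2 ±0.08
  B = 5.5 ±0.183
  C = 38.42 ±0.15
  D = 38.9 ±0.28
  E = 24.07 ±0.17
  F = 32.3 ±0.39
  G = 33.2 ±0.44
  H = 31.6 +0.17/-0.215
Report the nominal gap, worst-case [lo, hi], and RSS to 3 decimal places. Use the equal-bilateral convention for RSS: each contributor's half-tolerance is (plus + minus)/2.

nominal=52.750 wc=[50.887,54.658] rss=0.743

Stack each dimension's contribution:
  -A: nom -11.200 → Σnom=-11.200; wc +0.080/-0.080 → slack +0.080/-0.080; half-tol=0.080, Σhalf²=0.006400
  +B: nom +5.500 → Σnom=-5.700; wc +0.183/-0.183 → slack +0.263/-0.263; half-tol=0.183, Σhalf²=0.039889
  -C: nom -38.420 → Σnom=-44.120; wc +0.150/-0.150 → slack +0.413/-0.413; half-tol=0.150, Σhalf²=0.062389
  +D: nom +38.900 → Σnom=-5.220; wc +0.280/-0.280 → slack +0.693/-0.693; half-tol=0.280, Σhalf²=0.140789
  +E: nom +24.070 → Σnom=18.850; wc +0.170/-0.170 → slack +0.863/-0.863; half-tol=0.170, Σhalf²=0.169689
  +F: nom +32.300 → Σnom=51.150; wc +0.390/-0.390 → slack +1.253/-1.253; half-tol=0.390, Σhalf²=0.321789
  +G: nom +33.200 → Σnom=84.350; wc +0.440/-0.440 → slack +1.693/-1.693; half-tol=0.440, Σhalf²=0.515389
  -H: nom -31.600 → Σnom=52.750; wc +0.215/-0.170 → slack +1.908/-1.863; half-tol=0.193, Σhalf²=0.552445
Nominal = 52.750. Worst-case = [52.750 - 1.863, 52.750 + 1.908] = [50.887, 54.658]. RSS = √0.552445 = 0.743.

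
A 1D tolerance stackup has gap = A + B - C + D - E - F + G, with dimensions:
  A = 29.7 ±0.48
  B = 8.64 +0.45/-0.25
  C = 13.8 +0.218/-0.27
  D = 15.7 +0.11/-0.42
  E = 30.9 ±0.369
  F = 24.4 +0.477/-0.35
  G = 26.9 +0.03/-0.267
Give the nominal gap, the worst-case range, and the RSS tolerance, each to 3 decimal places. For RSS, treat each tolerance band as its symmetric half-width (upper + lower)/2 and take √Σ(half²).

nominal=11.840 wc=[9.359,13.899] rss=0.901

Stack each dimension's contribution:
  +A: nom +29.700 → Σnom=29.700; wc +0.480/-0.480 → slack +0.480/-0.480; half-tol=0.480, Σhalf²=0.230400
  +B: nom +8.640 → Σnom=38.340; wc +0.450/-0.250 → slack +0.930/-0.730; half-tol=0.350, Σhalf²=0.352900
  -C: nom -13.800 → Σnom=24.540; wc +0.270/-0.218 → slack +1.200/-0.948; half-tol=0.244, Σhalf²=0.412436
  +D: nom +15.700 → Σnom=40.240; wc +0.110/-0.420 → slack +1.310/-1.368; half-tol=0.265, Σhalf²=0.482661
  -E: nom -30.900 → Σnom=9.340; wc +0.369/-0.369 → slack +1.679/-1.737; half-tol=0.369, Σhalf²=0.618822
  -F: nom -24.400 → Σnom=-15.060; wc +0.350/-0.477 → slack +2.029/-2.214; half-tol=0.413, Σhalf²=0.789804
  +G: nom +26.900 → Σnom=11.840; wc +0.030/-0.267 → slack +2.059/-2.481; half-tol=0.149, Σhalf²=0.811856
Nominal = 11.840. Worst-case = [11.840 - 2.481, 11.840 + 2.059] = [9.359, 13.899]. RSS = √0.811856 = 0.901.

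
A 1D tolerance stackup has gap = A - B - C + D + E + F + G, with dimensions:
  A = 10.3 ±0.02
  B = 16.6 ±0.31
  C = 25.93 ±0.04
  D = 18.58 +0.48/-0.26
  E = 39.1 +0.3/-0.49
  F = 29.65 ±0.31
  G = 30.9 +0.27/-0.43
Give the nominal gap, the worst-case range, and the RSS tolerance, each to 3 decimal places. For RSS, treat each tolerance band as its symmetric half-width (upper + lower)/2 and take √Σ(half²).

Stack each dimension's contribution:
  +A: nom +10.300 → Σnom=10.300; wc +0.020/-0.020 → slack +0.020/-0.020; half-tol=0.020, Σhalf²=0.000400
  -B: nom -16.600 → Σnom=-6.300; wc +0.310/-0.310 → slack +0.330/-0.330; half-tol=0.310, Σhalf²=0.096500
  -C: nom -25.930 → Σnom=-32.230; wc +0.040/-0.040 → slack +0.370/-0.370; half-tol=0.040, Σhalf²=0.098100
  +D: nom +18.580 → Σnom=-13.650; wc +0.480/-0.260 → slack +0.850/-0.630; half-tol=0.370, Σhalf²=0.235000
  +E: nom +39.100 → Σnom=25.450; wc +0.300/-0.490 → slack +1.150/-1.120; half-tol=0.395, Σhalf²=0.391025
  +F: nom +29.650 → Σnom=55.100; wc +0.310/-0.310 → slack +1.460/-1.430; half-tol=0.310, Σhalf²=0.487125
  +G: nom +30.900 → Σnom=86.000; wc +0.270/-0.430 → slack +1.730/-1.860; half-tol=0.350, Σhalf²=0.609625
Nominal = 86.000. Worst-case = [86.000 - 1.860, 86.000 + 1.730] = [84.140, 87.730]. RSS = √0.609625 = 0.781.

nominal=86.000 wc=[84.140,87.730] rss=0.781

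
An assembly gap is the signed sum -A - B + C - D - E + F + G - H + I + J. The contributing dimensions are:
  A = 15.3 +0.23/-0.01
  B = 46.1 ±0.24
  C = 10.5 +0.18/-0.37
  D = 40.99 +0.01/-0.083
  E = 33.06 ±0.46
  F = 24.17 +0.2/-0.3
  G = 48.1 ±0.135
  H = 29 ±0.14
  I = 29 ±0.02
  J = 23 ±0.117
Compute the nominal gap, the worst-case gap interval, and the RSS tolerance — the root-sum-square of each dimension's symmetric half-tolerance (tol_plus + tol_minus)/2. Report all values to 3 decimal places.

Stack each dimension's contribution:
  -A: nom -15.300 → Σnom=-15.300; wc +0.010/-0.230 → slack +0.010/-0.230; half-tol=0.120, Σhalf²=0.014400
  -B: nom -46.100 → Σnom=-61.400; wc +0.240/-0.240 → slack +0.250/-0.470; half-tol=0.240, Σhalf²=0.072000
  +C: nom +10.500 → Σnom=-50.900; wc +0.180/-0.370 → slack +0.430/-0.840; half-tol=0.275, Σhalf²=0.147625
  -D: nom -40.990 → Σnom=-91.890; wc +0.083/-0.010 → slack +0.513/-0.850; half-tol=0.046, Σhalf²=0.149787
  -E: nom -33.060 → Σnom=-124.950; wc +0.460/-0.460 → slack +0.973/-1.310; half-tol=0.460, Σhalf²=0.361387
  +F: nom +24.170 → Σnom=-100.780; wc +0.200/-0.300 → slack +1.173/-1.610; half-tol=0.250, Σhalf²=0.423887
  +G: nom +48.100 → Σnom=-52.680; wc +0.135/-0.135 → slack +1.308/-1.745; half-tol=0.135, Σhalf²=0.442112
  -H: nom -29.000 → Σnom=-81.680; wc +0.140/-0.140 → slack +1.448/-1.885; half-tol=0.140, Σhalf²=0.461712
  +I: nom +29.000 → Σnom=-52.680; wc +0.020/-0.020 → slack +1.468/-1.905; half-tol=0.020, Σhalf²=0.462112
  +J: nom +23.000 → Σnom=-29.680; wc +0.117/-0.117 → slack +1.585/-2.022; half-tol=0.117, Σhalf²=0.475801
Nominal = -29.680. Worst-case = [-29.680 - 2.022, -29.680 + 1.585] = [-31.702, -28.095]. RSS = √0.475801 = 0.690.

nominal=-29.680 wc=[-31.702,-28.095] rss=0.690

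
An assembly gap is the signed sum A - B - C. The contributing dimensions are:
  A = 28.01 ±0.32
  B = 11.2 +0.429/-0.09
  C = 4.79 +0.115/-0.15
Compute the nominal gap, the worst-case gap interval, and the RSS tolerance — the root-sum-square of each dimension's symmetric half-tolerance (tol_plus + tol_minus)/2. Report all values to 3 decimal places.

nominal=12.020 wc=[11.156,12.580] rss=0.433

Stack each dimension's contribution:
  +A: nom +28.010 → Σnom=28.010; wc +0.320/-0.320 → slack +0.320/-0.320; half-tol=0.320, Σhalf²=0.102400
  -B: nom -11.200 → Σnom=16.810; wc +0.090/-0.429 → slack +0.410/-0.749; half-tol=0.260, Σhalf²=0.169740
  -C: nom -4.790 → Σnom=12.020; wc +0.150/-0.115 → slack +0.560/-0.864; half-tol=0.133, Σhalf²=0.187297
Nominal = 12.020. Worst-case = [12.020 - 0.864, 12.020 + 0.560] = [11.156, 12.580]. RSS = √0.187297 = 0.433.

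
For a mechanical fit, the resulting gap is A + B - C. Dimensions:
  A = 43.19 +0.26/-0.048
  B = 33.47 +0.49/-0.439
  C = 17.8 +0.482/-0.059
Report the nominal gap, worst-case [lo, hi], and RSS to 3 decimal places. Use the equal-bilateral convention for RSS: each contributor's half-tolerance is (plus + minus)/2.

Stack each dimension's contribution:
  +A: nom +43.190 → Σnom=43.190; wc +0.260/-0.048 → slack +0.260/-0.048; half-tol=0.154, Σhalf²=0.023716
  +B: nom +33.470 → Σnom=76.660; wc +0.490/-0.439 → slack +0.750/-0.487; half-tol=0.465, Σhalf²=0.239476
  -C: nom -17.800 → Σnom=58.860; wc +0.059/-0.482 → slack +0.809/-0.969; half-tol=0.270, Σhalf²=0.312646
Nominal = 58.860. Worst-case = [58.860 - 0.969, 58.860 + 0.809] = [57.891, 59.669]. RSS = √0.312646 = 0.559.

nominal=58.860 wc=[57.891,59.669] rss=0.559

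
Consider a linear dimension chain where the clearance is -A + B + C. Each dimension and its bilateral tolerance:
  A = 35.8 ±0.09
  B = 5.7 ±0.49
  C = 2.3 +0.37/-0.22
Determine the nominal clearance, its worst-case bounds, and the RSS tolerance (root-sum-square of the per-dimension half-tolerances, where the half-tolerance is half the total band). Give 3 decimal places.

nominal=-27.800 wc=[-28.600,-26.850] rss=0.579

Stack each dimension's contribution:
  -A: nom -35.800 → Σnom=-35.800; wc +0.090/-0.090 → slack +0.090/-0.090; half-tol=0.090, Σhalf²=0.008100
  +B: nom +5.700 → Σnom=-30.100; wc +0.490/-0.490 → slack +0.580/-0.580; half-tol=0.490, Σhalf²=0.248200
  +C: nom +2.300 → Σnom=-27.800; wc +0.370/-0.220 → slack +0.950/-0.800; half-tol=0.295, Σhalf²=0.335225
Nominal = -27.800. Worst-case = [-27.800 - 0.800, -27.800 + 0.950] = [-28.600, -26.850]. RSS = √0.335225 = 0.579.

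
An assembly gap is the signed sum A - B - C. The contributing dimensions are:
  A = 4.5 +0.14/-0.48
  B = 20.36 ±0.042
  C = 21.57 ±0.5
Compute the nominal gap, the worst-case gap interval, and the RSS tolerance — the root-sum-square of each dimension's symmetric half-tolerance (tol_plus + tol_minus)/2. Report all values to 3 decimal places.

nominal=-37.430 wc=[-38.452,-36.748] rss=0.590

Stack each dimension's contribution:
  +A: nom +4.500 → Σnom=4.500; wc +0.140/-0.480 → slack +0.140/-0.480; half-tol=0.310, Σhalf²=0.096100
  -B: nom -20.360 → Σnom=-15.860; wc +0.042/-0.042 → slack +0.182/-0.522; half-tol=0.042, Σhalf²=0.097864
  -C: nom -21.570 → Σnom=-37.430; wc +0.500/-0.500 → slack +0.682/-1.022; half-tol=0.500, Σhalf²=0.347864
Nominal = -37.430. Worst-case = [-37.430 - 1.022, -37.430 + 0.682] = [-38.452, -36.748]. RSS = √0.347864 = 0.590.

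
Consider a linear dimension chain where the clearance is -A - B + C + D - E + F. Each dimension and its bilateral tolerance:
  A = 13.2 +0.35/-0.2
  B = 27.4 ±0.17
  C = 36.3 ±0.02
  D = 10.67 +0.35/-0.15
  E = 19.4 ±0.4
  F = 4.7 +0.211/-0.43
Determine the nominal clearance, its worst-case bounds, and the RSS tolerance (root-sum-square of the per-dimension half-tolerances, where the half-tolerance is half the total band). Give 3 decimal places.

Stack each dimension's contribution:
  -A: nom -13.200 → Σnom=-13.200; wc +0.200/-0.350 → slack +0.200/-0.350; half-tol=0.275, Σhalf²=0.075625
  -B: nom -27.400 → Σnom=-40.600; wc +0.170/-0.170 → slack +0.370/-0.520; half-tol=0.170, Σhalf²=0.104525
  +C: nom +36.300 → Σnom=-4.300; wc +0.020/-0.020 → slack +0.390/-0.540; half-tol=0.020, Σhalf²=0.104925
  +D: nom +10.670 → Σnom=6.370; wc +0.350/-0.150 → slack +0.740/-0.690; half-tol=0.250, Σhalf²=0.167425
  -E: nom -19.400 → Σnom=-13.030; wc +0.400/-0.400 → slack +1.140/-1.090; half-tol=0.400, Σhalf²=0.327425
  +F: nom +4.700 → Σnom=-8.330; wc +0.211/-0.430 → slack +1.351/-1.520; half-tol=0.321, Σhalf²=0.430145
Nominal = -8.330. Worst-case = [-8.330 - 1.520, -8.330 + 1.351] = [-9.850, -6.979]. RSS = √0.430145 = 0.656.

nominal=-8.330 wc=[-9.850,-6.979] rss=0.656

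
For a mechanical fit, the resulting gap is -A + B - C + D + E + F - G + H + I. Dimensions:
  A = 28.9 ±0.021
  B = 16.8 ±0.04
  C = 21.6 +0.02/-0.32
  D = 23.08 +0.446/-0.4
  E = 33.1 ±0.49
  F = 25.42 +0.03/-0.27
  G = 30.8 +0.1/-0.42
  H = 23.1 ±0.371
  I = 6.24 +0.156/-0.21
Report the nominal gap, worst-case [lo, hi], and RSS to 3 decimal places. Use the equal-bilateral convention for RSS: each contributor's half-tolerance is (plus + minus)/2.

nominal=46.440 wc=[44.518,48.734] rss=0.843

Stack each dimension's contribution:
  -A: nom -28.900 → Σnom=-28.900; wc +0.021/-0.021 → slack +0.021/-0.021; half-tol=0.021, Σhalf²=0.000441
  +B: nom +16.800 → Σnom=-12.100; wc +0.040/-0.040 → slack +0.061/-0.061; half-tol=0.040, Σhalf²=0.002041
  -C: nom -21.600 → Σnom=-33.700; wc +0.320/-0.020 → slack +0.381/-0.081; half-tol=0.170, Σhalf²=0.030941
  +D: nom +23.080 → Σnom=-10.620; wc +0.446/-0.400 → slack +0.827/-0.481; half-tol=0.423, Σhalf²=0.209870
  +E: nom +33.100 → Σnom=22.480; wc +0.490/-0.490 → slack +1.317/-0.971; half-tol=0.490, Σhalf²=0.449970
  +F: nom +25.420 → Σnom=47.900; wc +0.030/-0.270 → slack +1.347/-1.241; half-tol=0.150, Σhalf²=0.472470
  -G: nom -30.800 → Σnom=17.100; wc +0.420/-0.100 → slack +1.767/-1.341; half-tol=0.260, Σhalf²=0.540070
  +H: nom +23.100 → Σnom=40.200; wc +0.371/-0.371 → slack +2.138/-1.712; half-tol=0.371, Σhalf²=0.677711
  +I: nom +6.240 → Σnom=46.440; wc +0.156/-0.210 → slack +2.294/-1.922; half-tol=0.183, Σhalf²=0.711200
Nominal = 46.440. Worst-case = [46.440 - 1.922, 46.440 + 2.294] = [44.518, 48.734]. RSS = √0.711200 = 0.843.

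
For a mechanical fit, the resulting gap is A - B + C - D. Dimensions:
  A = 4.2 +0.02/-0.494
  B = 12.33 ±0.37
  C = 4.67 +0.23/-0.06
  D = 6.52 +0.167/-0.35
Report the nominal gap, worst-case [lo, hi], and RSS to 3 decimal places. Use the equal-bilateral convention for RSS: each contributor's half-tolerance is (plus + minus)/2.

nominal=-9.980 wc=[-11.071,-9.010] rss=0.539

Stack each dimension's contribution:
  +A: nom +4.200 → Σnom=4.200; wc +0.020/-0.494 → slack +0.020/-0.494; half-tol=0.257, Σhalf²=0.066049
  -B: nom -12.330 → Σnom=-8.130; wc +0.370/-0.370 → slack +0.390/-0.864; half-tol=0.370, Σhalf²=0.202949
  +C: nom +4.670 → Σnom=-3.460; wc +0.230/-0.060 → slack +0.620/-0.924; half-tol=0.145, Σhalf²=0.223974
  -D: nom -6.520 → Σnom=-9.980; wc +0.350/-0.167 → slack +0.970/-1.091; half-tol=0.259, Σhalf²=0.290796
Nominal = -9.980. Worst-case = [-9.980 - 1.091, -9.980 + 0.970] = [-11.071, -9.010]. RSS = √0.290796 = 0.539.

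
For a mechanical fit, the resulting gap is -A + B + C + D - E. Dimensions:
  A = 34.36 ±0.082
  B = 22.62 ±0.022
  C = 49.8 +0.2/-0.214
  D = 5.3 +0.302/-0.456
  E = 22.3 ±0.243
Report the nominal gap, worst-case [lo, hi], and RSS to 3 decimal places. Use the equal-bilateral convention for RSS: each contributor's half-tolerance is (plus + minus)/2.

nominal=21.060 wc=[20.043,21.909] rss=0.503

Stack each dimension's contribution:
  -A: nom -34.360 → Σnom=-34.360; wc +0.082/-0.082 → slack +0.082/-0.082; half-tol=0.082, Σhalf²=0.006724
  +B: nom +22.620 → Σnom=-11.740; wc +0.022/-0.022 → slack +0.104/-0.104; half-tol=0.022, Σhalf²=0.007208
  +C: nom +49.800 → Σnom=38.060; wc +0.200/-0.214 → slack +0.304/-0.318; half-tol=0.207, Σhalf²=0.050057
  +D: nom +5.300 → Σnom=43.360; wc +0.302/-0.456 → slack +0.606/-0.774; half-tol=0.379, Σhalf²=0.193698
  -E: nom -22.300 → Σnom=21.060; wc +0.243/-0.243 → slack +0.849/-1.017; half-tol=0.243, Σhalf²=0.252747
Nominal = 21.060. Worst-case = [21.060 - 1.017, 21.060 + 0.849] = [20.043, 21.909]. RSS = √0.252747 = 0.503.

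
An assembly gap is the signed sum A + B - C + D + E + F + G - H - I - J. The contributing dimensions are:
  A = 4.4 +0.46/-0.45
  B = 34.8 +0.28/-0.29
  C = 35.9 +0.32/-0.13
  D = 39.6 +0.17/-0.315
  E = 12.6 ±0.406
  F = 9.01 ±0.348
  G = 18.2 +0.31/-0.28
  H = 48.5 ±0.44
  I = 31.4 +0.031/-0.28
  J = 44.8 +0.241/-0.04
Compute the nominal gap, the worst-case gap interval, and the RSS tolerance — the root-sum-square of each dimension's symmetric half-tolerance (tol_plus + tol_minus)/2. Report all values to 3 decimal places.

nominal=-41.990 wc=[-45.111,-39.126] rss=1.004

Stack each dimension's contribution:
  +A: nom +4.400 → Σnom=4.400; wc +0.460/-0.450 → slack +0.460/-0.450; half-tol=0.455, Σhalf²=0.207025
  +B: nom +34.800 → Σnom=39.200; wc +0.280/-0.290 → slack +0.740/-0.740; half-tol=0.285, Σhalf²=0.288250
  -C: nom -35.900 → Σnom=3.300; wc +0.130/-0.320 → slack +0.870/-1.060; half-tol=0.225, Σhalf²=0.338875
  +D: nom +39.600 → Σnom=42.900; wc +0.170/-0.315 → slack +1.040/-1.375; half-tol=0.242, Σhalf²=0.397681
  +E: nom +12.600 → Σnom=55.500; wc +0.406/-0.406 → slack +1.446/-1.781; half-tol=0.406, Σhalf²=0.562517
  +F: nom +9.010 → Σnom=64.510; wc +0.348/-0.348 → slack +1.794/-2.129; half-tol=0.348, Σhalf²=0.683621
  +G: nom +18.200 → Σnom=82.710; wc +0.310/-0.280 → slack +2.104/-2.409; half-tol=0.295, Σhalf²=0.770646
  -H: nom -48.500 → Σnom=34.210; wc +0.440/-0.440 → slack +2.544/-2.849; half-tol=0.440, Σhalf²=0.964246
  -I: nom -31.400 → Σnom=2.810; wc +0.280/-0.031 → slack +2.824/-2.880; half-tol=0.156, Σhalf²=0.988427
  -J: nom -44.800 → Σnom=-41.990; wc +0.040/-0.241 → slack +2.864/-3.121; half-tol=0.140, Σhalf²=1.008167
Nominal = -41.990. Worst-case = [-41.990 - 3.121, -41.990 + 2.864] = [-45.111, -39.126]. RSS = √1.008167 = 1.004.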